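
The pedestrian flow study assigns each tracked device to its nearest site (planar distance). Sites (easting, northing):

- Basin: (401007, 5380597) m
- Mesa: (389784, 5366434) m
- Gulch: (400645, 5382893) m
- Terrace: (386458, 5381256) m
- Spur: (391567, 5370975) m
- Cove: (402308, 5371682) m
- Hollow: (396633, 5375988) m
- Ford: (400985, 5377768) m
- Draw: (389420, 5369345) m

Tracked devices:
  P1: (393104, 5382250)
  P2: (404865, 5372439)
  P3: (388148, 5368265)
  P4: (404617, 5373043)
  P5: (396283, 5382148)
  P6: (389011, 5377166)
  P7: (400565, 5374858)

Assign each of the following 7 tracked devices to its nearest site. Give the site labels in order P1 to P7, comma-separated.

Terrace, Cove, Draw, Cove, Gulch, Terrace, Ford

P1 → Terrace (d²=45157352.00)
P2 → Cove (d²=7111298.00)
P3 → Draw (d²=2784384.00)
P4 → Cove (d²=7183802.00)
P5 → Gulch (d²=19582069.00)
P6 → Terrace (d²=23245909.00)
P7 → Ford (d²=8644500.00)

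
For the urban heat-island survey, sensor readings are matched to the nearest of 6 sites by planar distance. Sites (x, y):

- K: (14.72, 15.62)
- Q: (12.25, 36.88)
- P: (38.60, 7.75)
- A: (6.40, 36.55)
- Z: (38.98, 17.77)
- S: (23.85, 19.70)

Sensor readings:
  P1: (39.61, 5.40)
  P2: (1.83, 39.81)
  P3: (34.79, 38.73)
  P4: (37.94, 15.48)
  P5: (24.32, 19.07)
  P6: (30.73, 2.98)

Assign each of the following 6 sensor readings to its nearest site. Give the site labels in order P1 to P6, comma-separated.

P, A, Z, Z, S, P

P1 → P (d²=6.54)
P2 → A (d²=31.51)
P3 → Z (d²=456.88)
P4 → Z (d²=6.33)
P5 → S (d²=0.62)
P6 → P (d²=84.69)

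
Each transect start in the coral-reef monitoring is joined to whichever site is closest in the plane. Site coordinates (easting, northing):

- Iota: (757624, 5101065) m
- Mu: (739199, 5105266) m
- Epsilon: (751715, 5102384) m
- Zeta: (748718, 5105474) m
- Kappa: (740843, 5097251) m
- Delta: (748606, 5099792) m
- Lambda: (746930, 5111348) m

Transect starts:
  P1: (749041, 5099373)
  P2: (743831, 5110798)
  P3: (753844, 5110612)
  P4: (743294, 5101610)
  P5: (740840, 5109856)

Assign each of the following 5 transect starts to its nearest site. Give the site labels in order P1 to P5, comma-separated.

P1 → Delta (d²=364786.00)
P2 → Lambda (d²=9906301.00)
P3 → Lambda (d²=48345092.00)
P4 → Kappa (d²=25008282.00)
P5 → Mu (d²=23760981.00)

Delta, Lambda, Lambda, Kappa, Mu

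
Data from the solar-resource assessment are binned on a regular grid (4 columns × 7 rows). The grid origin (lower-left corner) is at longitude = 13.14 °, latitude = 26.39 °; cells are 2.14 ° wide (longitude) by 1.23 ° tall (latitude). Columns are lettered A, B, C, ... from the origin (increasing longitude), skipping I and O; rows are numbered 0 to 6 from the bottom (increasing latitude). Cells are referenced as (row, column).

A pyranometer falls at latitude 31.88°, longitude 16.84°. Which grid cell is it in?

Column index: ⌊(16.84 − 13.14) / 2.14⌋ = ⌊1.729⌋ = 1 → column B
Row offset from origin: ⌊(31.88 − 26.39) / 1.23⌋ = ⌊4.463⌋ = 4 → row 4

(4, B)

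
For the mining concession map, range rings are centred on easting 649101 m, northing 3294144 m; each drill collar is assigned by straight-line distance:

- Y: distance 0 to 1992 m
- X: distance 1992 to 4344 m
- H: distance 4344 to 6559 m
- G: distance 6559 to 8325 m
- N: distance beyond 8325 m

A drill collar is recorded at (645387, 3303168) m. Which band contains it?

N

Distance = √((645387−649101)² + (3303168−3294144)²) = √(13793796.000 + 81432576.000) = 9758.400 m.
8325 ≤ 9758.400 < ∞ → N.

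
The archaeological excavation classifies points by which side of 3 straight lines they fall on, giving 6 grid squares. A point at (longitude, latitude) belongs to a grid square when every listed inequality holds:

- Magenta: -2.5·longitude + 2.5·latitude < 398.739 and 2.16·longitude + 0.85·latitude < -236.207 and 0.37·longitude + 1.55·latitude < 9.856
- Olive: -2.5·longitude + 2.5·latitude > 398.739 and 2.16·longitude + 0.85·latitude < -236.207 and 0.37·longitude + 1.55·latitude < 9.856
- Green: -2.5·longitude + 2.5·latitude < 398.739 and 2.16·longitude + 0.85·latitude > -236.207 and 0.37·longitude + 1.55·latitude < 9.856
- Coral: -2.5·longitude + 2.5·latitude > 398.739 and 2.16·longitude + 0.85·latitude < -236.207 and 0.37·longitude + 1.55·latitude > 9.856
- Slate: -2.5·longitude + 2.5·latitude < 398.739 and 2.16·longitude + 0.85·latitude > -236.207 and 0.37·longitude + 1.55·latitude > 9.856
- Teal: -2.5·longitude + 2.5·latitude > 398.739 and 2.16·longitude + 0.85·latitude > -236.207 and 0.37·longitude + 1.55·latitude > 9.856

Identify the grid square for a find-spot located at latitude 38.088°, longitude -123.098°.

Teal

-2.5·-123.098 + 2.5·38.088 = 402.965, which is > 398.739
2.16·-123.098 + 0.85·38.088 = -233.517, which is > -236.207
0.37·-123.098 + 1.55·38.088 = 13.490, which is > 9.856
This sign pattern matches Teal.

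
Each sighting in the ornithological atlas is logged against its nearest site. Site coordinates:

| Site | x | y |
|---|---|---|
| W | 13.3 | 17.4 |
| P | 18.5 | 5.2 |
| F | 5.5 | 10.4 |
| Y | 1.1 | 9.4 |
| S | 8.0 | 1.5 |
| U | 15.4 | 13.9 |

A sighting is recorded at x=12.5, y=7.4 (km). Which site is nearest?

P

Squared distances to each site:
W: 100.640; P: 40.840; F: 58.000; Y: 133.960; S: 55.060; U: 50.660.
Minimum at P.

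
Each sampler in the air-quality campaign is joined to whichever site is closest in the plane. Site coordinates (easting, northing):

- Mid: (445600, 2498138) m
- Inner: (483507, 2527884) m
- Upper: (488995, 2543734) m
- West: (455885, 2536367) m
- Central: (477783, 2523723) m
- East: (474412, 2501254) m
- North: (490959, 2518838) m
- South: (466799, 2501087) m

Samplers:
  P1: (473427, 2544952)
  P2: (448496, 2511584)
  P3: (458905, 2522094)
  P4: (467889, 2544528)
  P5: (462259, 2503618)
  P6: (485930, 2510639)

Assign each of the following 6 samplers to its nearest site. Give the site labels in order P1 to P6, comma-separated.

Upper, Mid, West, West, South, North

P1 → Upper (d²=243846148.00)
P2 → Mid (d²=189181732.00)
P3 → West (d²=212838929.00)
P4 → West (d²=210697937.00)
P5 → South (d²=27017561.00)
P6 → North (d²=92514442.00)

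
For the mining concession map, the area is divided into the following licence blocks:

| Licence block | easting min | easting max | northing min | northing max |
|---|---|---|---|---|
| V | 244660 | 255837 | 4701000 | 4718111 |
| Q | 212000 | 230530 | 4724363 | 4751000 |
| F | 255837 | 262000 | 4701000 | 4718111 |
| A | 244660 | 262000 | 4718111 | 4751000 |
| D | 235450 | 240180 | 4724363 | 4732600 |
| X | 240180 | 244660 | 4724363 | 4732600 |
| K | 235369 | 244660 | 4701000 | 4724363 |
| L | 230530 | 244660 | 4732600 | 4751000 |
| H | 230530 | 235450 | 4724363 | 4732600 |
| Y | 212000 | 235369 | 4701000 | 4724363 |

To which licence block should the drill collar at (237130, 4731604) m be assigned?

The point has easting = 237130 and northing = 4731604.
Only D satisfies 235450 ≤ easting ≤ 240180 and 4724363 ≤ northing ≤ 4732600.

D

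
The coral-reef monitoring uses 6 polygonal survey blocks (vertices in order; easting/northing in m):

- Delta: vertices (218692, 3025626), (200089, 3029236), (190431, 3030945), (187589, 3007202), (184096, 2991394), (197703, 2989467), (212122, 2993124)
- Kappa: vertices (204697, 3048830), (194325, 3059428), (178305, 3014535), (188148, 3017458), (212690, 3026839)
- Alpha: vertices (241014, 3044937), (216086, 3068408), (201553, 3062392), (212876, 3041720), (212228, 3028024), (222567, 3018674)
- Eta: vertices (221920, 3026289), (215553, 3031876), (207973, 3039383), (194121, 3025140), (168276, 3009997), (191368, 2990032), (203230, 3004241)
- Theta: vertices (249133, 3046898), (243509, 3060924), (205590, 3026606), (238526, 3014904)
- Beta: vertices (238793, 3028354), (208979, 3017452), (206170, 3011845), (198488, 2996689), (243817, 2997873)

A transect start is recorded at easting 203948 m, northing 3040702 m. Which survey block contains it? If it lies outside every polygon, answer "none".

Cast a ray rightward from (203948, 3040702). For each polygon, the edges (by vertex number in listed order) whose endpoints lie on opposite sides of northing = 3040702, where each meets that height, and whether that is right or left of the point:
Delta: no edge straddles that height → 0 crossings.
Kappa: 2–3 at easting≈187642.7 (left), 5–1 at easting≈207651.3 (right) → 1 crossing.
Alpha: 4–5 at easting≈212827.8 (right), 6–1 at easting≈238039.4 (right) → 2 crossings.
Eta: no edge straddles that height → 0 crossings.
Theta: 2–3 at easting≈221165.1 (right), 4–1 at easting≈247078.8 (right) → 2 crossings.
Beta: no edge straddles that height → 0 crossings.
Only Kappa has an odd count, so the point is inside Kappa.

Kappa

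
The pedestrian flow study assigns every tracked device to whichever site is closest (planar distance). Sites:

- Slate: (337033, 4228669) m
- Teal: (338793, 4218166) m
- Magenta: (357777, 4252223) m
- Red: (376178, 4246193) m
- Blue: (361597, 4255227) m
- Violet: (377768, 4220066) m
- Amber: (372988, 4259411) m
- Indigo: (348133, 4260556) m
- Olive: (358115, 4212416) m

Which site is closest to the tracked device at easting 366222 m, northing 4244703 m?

Squared distances to each site:
Slate: 1109086877.000; Teal: 1456562410.000; Magenta: 127868425.000; Red: 101342036.000; Blue: 132145201.000; Violet: 740291885.000; Amber: 262104020.000; Indigo: 578529530.000; Olive: 1108173818.000.
Minimum at Red.

Red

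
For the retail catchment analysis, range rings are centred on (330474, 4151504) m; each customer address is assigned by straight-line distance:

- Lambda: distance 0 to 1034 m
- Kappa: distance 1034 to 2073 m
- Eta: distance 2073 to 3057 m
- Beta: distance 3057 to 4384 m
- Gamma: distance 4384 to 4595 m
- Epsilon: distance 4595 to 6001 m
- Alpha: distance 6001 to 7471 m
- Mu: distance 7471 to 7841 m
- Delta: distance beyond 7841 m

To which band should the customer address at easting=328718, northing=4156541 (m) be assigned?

Epsilon

Distance = √((328718−330474)² + (4156541−4151504)²) = √(3083536.000 + 25371369.000) = 5334.314 m.
4595 ≤ 5334.314 < 6001 → Epsilon.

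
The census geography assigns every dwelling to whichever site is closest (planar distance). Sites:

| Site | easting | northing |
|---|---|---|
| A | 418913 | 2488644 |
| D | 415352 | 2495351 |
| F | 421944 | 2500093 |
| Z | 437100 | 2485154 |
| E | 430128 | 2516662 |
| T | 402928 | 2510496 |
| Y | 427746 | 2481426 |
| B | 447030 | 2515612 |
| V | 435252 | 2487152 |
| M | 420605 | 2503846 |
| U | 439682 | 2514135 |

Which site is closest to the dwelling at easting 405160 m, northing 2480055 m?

Squared distances to each site:
A: 262915930.000; D: 337844480.000; F: 683224100.000; Z: 1046163401.000; E: 1963473473.000; T: 931636305.000; Y: 512007037.000; B: 3017397149.000; V: 955895873.000; M: 804559706.000; U: 2353214884.000.
Minimum at A.

A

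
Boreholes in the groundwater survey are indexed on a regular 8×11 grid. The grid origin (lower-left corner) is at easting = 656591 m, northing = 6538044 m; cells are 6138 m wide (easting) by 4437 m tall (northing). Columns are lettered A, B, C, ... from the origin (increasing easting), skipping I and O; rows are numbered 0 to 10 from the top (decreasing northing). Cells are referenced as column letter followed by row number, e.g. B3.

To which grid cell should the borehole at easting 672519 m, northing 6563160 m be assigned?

C5

Column index: ⌊(672519 − 656591) / 6138⌋ = ⌊2.595⌋ = 2 → column C
Row offset from origin: ⌊(6563160 − 6538044) / 4437⌋ = ⌊5.661⌋ = 5 → row 5 (counted from top)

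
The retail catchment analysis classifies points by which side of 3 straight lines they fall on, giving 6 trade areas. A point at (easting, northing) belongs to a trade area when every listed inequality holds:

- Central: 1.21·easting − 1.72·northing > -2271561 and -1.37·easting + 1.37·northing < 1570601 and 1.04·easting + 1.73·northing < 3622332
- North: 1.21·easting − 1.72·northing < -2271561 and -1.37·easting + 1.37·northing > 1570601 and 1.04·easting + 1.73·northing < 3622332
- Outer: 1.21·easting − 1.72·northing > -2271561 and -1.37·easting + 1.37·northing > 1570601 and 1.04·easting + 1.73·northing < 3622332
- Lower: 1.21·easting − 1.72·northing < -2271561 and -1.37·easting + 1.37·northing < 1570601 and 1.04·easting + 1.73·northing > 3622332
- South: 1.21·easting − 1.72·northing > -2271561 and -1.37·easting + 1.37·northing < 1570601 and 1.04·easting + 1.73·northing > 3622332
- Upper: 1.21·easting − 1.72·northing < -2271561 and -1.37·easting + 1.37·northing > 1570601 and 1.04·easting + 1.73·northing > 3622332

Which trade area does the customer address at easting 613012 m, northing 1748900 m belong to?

South

1.21·613012 − 1.72·1748900 = -2266363.480, which is > -2271561
-1.37·613012 + 1.37·1748900 = 1556166.560, which is < 1570601
1.04·613012 + 1.73·1748900 = 3663129.480, which is > 3622332
This sign pattern matches South.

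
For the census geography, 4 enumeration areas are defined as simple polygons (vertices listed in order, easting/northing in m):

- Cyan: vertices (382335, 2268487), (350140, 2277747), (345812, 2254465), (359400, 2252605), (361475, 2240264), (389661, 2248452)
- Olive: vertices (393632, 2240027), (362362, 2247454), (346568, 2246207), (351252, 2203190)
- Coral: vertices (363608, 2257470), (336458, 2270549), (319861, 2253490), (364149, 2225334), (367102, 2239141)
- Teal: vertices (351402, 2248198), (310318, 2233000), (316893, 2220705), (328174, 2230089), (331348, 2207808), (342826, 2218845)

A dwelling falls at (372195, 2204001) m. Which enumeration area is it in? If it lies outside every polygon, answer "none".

none

Cast a ray rightward from (372195, 2204001). For each polygon, the edges (by vertex number in listed order) whose endpoints lie on opposite sides of northing = 2204001, where each meets that height, and whether that is right or left of the point:
Cyan: no edge straddles that height → 0 crossings.
Olive: 3–4 at easting≈351163.7 (left), 4–1 at easting≈352185.0 (left) → 0 crossings.
Coral: no edge straddles that height → 0 crossings.
Teal: no edge straddles that height → 0 crossings.
All counts are even, so the point lies outside every listed polygon.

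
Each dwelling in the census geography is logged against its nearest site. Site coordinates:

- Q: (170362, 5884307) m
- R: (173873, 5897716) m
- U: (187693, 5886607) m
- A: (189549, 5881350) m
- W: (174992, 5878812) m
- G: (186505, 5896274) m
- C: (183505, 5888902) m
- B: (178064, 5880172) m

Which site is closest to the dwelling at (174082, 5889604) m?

Squared distances to each site:
Q: 41896609.000; R: 65848225.000; U: 194241330.000; A: 307356605.000; W: 117295364.000; G: 198819829.000; C: 89285733.000; B: 104818948.000.
Minimum at Q.

Q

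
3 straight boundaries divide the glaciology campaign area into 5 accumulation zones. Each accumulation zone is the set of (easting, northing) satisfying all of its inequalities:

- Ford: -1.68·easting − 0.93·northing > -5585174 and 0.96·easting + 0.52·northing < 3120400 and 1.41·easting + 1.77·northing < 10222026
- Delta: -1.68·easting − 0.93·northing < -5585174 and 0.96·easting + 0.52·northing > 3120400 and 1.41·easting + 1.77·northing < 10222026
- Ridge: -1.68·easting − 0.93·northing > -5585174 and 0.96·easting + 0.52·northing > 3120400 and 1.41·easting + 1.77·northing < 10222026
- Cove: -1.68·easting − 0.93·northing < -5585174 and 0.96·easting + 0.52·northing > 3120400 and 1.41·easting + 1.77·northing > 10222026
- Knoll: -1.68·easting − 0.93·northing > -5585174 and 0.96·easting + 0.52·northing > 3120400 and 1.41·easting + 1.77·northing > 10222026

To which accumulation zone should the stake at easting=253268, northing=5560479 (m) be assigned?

-1.68·253268 − 0.93·5560479 = -5596735.710, which is < -5585174
0.96·253268 + 0.52·5560479 = 3134586.360, which is > 3120400
1.41·253268 + 1.77·5560479 = 10199155.710, which is < 10222026
This sign pattern matches Delta.

Delta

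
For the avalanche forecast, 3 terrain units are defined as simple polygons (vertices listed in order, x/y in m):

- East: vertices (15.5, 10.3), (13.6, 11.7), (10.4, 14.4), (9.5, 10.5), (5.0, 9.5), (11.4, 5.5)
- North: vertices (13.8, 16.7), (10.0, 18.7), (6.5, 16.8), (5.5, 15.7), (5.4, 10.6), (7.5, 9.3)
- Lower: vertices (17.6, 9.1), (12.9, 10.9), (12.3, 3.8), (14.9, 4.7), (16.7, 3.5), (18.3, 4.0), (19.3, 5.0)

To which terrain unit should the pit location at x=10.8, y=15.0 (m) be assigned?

Cast a ray rightward from (10.8, 15.0). For each polygon, the edges (by vertex number in listed order) whose endpoints lie on opposite sides of y = 15.0, where each meets that height, and whether that is right or left of the point:
East: no edge straddles that height → 0 crossings.
North: 4–5 at x≈5.49 (left), 6–1 at x≈12.35 (right) → 1 crossing.
Lower: no edge straddles that height → 0 crossings.
Only North has an odd count, so the point is inside North.

North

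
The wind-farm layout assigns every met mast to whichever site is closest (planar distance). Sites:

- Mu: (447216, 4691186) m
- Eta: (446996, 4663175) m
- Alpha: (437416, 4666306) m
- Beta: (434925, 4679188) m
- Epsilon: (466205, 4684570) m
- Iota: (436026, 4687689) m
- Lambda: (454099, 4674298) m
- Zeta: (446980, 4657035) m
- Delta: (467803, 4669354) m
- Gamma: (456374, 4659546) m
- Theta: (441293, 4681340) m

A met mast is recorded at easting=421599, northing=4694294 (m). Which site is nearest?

Iota

Squared distances to each site:
Mu: 665890353.000; Eta: 1613399770.000; Alpha: 1033505633.000; Beta: 405773512.000; Epsilon: 2084251412.000; Iota: 251764354.000; Lambda: 1456090016.000; Zeta: 2032428242.000; Delta: 2756813216.000; Gamma: 2416724129.000; Theta: 555659752.000.
Minimum at Iota.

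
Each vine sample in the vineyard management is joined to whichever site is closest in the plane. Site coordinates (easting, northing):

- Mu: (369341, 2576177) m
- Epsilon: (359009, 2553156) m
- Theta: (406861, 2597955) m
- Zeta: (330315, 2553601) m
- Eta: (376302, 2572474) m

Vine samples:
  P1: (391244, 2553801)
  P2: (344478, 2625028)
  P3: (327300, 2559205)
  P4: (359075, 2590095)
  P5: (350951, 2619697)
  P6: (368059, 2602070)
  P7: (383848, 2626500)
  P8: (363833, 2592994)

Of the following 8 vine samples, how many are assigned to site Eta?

1

P1 → Eta
P2 → Mu
P3 → Zeta
P4 → Mu
P5 → Mu
P6 → Mu
P7 → Theta
P8 → Mu
1 of the 8 goes to Eta.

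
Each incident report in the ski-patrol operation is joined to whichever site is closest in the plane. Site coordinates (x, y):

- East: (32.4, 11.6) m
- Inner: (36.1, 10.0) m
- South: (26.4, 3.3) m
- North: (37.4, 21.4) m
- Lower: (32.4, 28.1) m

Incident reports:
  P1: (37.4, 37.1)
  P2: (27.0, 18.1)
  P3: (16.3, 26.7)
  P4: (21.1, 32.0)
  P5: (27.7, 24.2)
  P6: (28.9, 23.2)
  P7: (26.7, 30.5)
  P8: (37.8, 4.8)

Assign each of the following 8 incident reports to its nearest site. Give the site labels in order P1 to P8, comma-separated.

P1 → Lower (d²=106.00)
P2 → East (d²=71.41)
P3 → Lower (d²=261.17)
P4 → Lower (d²=142.90)
P5 → Lower (d²=37.30)
P6 → Lower (d²=36.26)
P7 → Lower (d²=38.25)
P8 → Inner (d²=29.93)

Lower, East, Lower, Lower, Lower, Lower, Lower, Inner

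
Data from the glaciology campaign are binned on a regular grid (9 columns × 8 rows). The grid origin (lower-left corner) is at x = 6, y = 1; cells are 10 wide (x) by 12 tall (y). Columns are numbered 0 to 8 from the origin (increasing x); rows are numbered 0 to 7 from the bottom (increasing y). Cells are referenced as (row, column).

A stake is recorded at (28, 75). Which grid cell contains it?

Column index: ⌊(28 − 6) / 10⌋ = ⌊2.200⌋ = 2
Row offset from origin: ⌊(75 − 1) / 12⌋ = ⌊6.167⌋ = 6 → row 6

(6, 2)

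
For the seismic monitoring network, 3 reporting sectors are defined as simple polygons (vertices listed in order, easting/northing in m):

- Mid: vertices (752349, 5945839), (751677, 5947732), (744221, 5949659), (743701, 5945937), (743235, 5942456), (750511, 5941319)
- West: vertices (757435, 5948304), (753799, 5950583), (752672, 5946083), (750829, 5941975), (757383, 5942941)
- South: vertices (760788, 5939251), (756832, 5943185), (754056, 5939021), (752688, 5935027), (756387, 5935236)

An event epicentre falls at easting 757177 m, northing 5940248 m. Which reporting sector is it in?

South

Cast a ray rightward from (757177, 5940248). For each polygon, the edges (by vertex number in listed order) whose endpoints lie on opposite sides of northing = 5940248, where each meets that height, and whether that is right or left of the point:
Mid: no edge straddles that height → 0 crossings.
West: no edge straddles that height → 0 crossings.
South: 1–2 at easting≈759785.4 (right), 2–3 at easting≈754874.0 (left) → 1 crossing.
Only South has an odd count, so the point is inside South.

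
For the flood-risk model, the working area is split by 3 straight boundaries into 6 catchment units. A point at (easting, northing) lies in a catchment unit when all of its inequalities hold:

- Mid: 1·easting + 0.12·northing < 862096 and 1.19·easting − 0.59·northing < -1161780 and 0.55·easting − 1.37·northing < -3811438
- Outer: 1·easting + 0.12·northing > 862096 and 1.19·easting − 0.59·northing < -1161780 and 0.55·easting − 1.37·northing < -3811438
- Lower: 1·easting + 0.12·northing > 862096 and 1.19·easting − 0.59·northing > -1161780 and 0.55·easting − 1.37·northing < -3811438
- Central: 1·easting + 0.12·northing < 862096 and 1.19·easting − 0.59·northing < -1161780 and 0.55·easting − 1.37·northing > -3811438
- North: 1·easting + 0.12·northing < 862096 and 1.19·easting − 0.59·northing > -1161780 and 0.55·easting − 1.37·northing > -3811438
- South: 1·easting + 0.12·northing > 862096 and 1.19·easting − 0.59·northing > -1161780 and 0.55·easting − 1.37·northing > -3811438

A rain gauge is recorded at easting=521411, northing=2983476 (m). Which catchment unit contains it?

1·521411 + 0.12·2983476 = 879428.120, which is > 862096
1.19·521411 − 0.59·2983476 = -1139771.750, which is > -1161780
0.55·521411 − 1.37·2983476 = -3800586.070, which is > -3811438
This sign pattern matches South.

South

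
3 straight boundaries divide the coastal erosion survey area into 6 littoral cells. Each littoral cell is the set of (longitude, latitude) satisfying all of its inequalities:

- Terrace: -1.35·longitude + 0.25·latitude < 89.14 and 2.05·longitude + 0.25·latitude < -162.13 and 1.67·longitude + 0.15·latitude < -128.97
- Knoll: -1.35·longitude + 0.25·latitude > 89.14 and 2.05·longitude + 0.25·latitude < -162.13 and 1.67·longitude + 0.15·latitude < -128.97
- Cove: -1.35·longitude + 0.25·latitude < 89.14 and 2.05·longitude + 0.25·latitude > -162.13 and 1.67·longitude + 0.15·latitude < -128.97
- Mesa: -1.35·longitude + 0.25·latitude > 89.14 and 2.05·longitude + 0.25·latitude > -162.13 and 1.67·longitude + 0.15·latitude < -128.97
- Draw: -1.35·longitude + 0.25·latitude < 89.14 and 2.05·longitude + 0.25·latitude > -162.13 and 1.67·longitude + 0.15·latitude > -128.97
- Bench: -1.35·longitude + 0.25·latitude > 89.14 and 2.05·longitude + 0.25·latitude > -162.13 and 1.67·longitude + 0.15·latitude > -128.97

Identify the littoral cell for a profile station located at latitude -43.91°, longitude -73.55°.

-1.35·-73.55 + 0.25·-43.91 = 88.315, which is < 89.14
2.05·-73.55 + 0.25·-43.91 = -161.755, which is > -162.13
1.67·-73.55 + 0.15·-43.91 = -129.415, which is < -128.97
This sign pattern matches Cove.

Cove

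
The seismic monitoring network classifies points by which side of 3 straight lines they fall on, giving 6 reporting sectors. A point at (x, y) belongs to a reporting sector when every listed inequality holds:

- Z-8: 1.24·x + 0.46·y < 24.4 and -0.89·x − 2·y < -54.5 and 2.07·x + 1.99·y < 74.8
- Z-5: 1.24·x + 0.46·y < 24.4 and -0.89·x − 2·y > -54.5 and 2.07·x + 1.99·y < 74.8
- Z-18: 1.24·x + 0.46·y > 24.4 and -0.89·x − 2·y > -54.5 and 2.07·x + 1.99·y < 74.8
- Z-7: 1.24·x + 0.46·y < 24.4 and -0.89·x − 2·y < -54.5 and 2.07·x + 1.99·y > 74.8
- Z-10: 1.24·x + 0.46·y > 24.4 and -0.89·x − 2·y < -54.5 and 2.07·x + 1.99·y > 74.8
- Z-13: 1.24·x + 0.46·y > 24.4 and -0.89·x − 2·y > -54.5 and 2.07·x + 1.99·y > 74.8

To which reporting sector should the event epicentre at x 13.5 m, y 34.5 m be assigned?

1.24·13.5 + 0.46·34.5 = 32.610, which is > 24.4
-0.89·13.5 − 2·34.5 = -81.015, which is < -54.5
2.07·13.5 + 1.99·34.5 = 96.600, which is > 74.8
This sign pattern matches Z-10.

Z-10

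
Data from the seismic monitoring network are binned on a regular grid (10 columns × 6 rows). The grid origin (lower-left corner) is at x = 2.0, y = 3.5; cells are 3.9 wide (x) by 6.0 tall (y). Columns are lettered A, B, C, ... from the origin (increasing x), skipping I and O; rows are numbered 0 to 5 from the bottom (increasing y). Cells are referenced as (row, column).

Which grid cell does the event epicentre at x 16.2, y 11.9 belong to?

Column index: ⌊(16.2 − 2.0) / 3.9⌋ = ⌊3.641⌋ = 3 → column D
Row offset from origin: ⌊(11.9 − 3.5) / 6.0⌋ = ⌊1.400⌋ = 1 → row 1

(1, D)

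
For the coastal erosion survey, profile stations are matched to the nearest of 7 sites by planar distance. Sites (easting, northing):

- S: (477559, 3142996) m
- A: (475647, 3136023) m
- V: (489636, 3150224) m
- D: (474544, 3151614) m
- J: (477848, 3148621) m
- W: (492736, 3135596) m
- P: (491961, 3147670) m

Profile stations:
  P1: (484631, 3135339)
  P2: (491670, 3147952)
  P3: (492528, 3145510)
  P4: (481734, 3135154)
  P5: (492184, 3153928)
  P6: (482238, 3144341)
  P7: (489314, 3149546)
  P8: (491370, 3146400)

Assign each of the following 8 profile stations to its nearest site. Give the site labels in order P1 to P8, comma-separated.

P1 → W (d²=65757074.00)
P2 → P (d²=164205.00)
P3 → P (d²=4987089.00)
P4 → A (d²=37806730.00)
P5 → V (d²=20211920.00)
P6 → S (d²=23702066.00)
P7 → V (d²=563368.00)
P8 → P (d²=1962181.00)

W, P, P, A, V, S, V, P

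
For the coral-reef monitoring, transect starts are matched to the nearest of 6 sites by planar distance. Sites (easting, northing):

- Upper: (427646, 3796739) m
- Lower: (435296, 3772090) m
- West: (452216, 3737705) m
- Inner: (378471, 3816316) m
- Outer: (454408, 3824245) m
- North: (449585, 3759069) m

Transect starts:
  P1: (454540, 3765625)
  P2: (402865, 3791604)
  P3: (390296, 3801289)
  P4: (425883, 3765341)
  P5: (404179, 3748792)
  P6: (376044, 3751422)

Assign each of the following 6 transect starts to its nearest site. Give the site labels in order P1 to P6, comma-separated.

P1 → North (d²=67533161.00)
P2 → Upper (d²=640466186.00)
P3 → Inner (d²=365641354.00)
P4 → Lower (d²=134153570.00)
P5 → Lower (d²=1511064493.00)
P6 → Lower (d²=3937965728.00)

North, Upper, Inner, Lower, Lower, Lower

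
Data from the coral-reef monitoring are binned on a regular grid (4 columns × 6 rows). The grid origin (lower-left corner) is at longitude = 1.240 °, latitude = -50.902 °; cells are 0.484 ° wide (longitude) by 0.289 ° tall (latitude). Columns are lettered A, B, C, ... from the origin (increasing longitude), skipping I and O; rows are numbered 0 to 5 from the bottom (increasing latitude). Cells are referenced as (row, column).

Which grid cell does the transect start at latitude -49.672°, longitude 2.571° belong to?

(4, C)

Column index: ⌊(2.571 − 1.240) / 0.484⌋ = ⌊2.750⌋ = 2 → column C
Row offset from origin: ⌊(-49.672 − -50.902) / 0.289⌋ = ⌊4.256⌋ = 4 → row 4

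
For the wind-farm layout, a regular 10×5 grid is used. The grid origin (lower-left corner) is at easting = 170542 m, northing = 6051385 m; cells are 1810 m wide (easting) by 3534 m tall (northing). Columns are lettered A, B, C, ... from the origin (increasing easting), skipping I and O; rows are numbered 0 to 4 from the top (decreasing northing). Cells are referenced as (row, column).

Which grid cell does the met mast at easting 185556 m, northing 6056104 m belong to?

Column index: ⌊(185556 − 170542) / 1810⌋ = ⌊8.295⌋ = 8 → column J
Row offset from origin: ⌊(6056104 − 6051385) / 3534⌋ = ⌊1.335⌋ = 1 → row 3 (counted from top)

(3, J)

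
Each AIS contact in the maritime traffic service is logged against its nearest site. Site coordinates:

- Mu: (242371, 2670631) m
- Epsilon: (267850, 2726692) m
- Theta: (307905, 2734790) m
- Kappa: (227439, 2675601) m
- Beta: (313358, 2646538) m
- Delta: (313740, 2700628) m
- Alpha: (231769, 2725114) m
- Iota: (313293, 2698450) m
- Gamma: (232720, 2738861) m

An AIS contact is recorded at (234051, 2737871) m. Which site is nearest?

Gamma

Squared distances to each site:
Mu: 4590440000.000; Epsilon: 1267342442.000; Theta: 5463905877.000; Kappa: 3921271444.000; Beta: 14631317138.000; Delta: 7737377770.000; Alpha: 167948573.000; Iota: 7833309805.000; Gamma: 2751661.000.
Minimum at Gamma.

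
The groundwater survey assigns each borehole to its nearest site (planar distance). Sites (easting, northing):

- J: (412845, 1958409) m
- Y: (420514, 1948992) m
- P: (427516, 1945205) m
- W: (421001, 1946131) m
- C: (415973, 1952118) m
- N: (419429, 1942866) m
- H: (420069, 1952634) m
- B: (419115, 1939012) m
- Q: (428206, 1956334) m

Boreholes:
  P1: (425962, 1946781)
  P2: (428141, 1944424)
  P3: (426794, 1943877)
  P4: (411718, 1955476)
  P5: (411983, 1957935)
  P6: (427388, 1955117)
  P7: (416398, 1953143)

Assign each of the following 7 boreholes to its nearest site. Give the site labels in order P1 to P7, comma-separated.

P, P, P, J, J, Q, C

P1 → P (d²=4898692.00)
P2 → P (d²=1000586.00)
P3 → P (d²=2284868.00)
P4 → J (d²=9872618.00)
P5 → J (d²=967720.00)
P6 → Q (d²=2150213.00)
P7 → C (d²=1231250.00)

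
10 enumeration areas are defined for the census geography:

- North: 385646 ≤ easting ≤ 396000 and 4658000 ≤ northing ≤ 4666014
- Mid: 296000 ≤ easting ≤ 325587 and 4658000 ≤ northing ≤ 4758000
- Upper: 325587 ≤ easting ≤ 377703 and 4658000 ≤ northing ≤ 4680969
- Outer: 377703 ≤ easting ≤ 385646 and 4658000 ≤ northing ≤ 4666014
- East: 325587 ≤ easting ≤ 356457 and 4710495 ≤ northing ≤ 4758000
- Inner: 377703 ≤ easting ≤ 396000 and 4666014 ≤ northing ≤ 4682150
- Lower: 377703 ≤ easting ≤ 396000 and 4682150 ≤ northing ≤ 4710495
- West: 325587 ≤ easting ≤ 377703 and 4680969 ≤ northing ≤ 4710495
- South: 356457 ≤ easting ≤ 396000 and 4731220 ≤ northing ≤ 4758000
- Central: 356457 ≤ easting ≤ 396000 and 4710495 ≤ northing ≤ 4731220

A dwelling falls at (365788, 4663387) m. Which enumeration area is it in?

Upper

The point has easting = 365788 and northing = 4663387.
Only Upper satisfies 325587 ≤ easting ≤ 377703 and 4658000 ≤ northing ≤ 4680969.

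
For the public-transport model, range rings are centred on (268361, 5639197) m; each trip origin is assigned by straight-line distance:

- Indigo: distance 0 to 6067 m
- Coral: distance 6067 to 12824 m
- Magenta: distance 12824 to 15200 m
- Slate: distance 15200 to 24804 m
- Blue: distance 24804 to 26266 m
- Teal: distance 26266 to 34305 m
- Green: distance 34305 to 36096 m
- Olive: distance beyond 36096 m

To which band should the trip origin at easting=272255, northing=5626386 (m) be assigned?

Distance = √((272255−268361)² + (5626386−5639197)²) = √(15163236.000 + 164121721.000) = 13389.733 m.
12824 ≤ 13389.733 < 15200 → Magenta.

Magenta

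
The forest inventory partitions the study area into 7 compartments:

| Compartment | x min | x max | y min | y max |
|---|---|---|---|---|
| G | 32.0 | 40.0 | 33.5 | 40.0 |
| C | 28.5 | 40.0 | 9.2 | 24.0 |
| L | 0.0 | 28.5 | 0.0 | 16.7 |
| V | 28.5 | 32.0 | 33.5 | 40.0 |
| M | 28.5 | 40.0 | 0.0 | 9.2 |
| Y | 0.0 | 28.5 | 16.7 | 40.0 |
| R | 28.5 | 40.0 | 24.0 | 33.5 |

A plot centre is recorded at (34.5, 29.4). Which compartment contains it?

R

The point has x = 34.5 and y = 29.4.
Only R satisfies 28.5 ≤ x ≤ 40.0 and 24.0 ≤ y ≤ 33.5.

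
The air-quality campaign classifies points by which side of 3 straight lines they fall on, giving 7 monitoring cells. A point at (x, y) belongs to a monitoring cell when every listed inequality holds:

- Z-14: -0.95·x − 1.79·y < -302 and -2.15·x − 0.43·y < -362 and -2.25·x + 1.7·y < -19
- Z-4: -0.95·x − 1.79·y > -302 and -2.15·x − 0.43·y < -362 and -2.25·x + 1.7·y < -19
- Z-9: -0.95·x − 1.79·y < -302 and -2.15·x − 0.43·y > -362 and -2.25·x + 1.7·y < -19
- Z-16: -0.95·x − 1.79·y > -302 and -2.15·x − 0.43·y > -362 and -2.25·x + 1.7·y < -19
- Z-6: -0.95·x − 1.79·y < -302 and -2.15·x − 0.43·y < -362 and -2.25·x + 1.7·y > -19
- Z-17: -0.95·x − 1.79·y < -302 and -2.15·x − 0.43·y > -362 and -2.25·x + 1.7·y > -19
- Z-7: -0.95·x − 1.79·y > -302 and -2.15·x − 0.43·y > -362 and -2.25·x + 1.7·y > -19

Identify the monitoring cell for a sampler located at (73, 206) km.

Z-17

-0.95·73 − 1.79·206 = -438.090, which is < -302
-2.15·73 − 0.43·206 = -245.530, which is > -362
-2.25·73 + 1.7·206 = 185.950, which is > -19
This sign pattern matches Z-17.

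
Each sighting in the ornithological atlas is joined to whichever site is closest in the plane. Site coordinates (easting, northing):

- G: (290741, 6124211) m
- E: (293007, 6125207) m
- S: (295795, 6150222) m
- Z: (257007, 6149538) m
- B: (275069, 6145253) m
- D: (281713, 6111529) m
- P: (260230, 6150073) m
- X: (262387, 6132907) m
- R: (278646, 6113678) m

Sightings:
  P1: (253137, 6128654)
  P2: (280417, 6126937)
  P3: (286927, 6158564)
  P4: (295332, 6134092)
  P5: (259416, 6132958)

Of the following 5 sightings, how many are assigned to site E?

P1 → X
P2 → G
P3 → S
P4 → E
P5 → X
1 of the 5 goes to E.

1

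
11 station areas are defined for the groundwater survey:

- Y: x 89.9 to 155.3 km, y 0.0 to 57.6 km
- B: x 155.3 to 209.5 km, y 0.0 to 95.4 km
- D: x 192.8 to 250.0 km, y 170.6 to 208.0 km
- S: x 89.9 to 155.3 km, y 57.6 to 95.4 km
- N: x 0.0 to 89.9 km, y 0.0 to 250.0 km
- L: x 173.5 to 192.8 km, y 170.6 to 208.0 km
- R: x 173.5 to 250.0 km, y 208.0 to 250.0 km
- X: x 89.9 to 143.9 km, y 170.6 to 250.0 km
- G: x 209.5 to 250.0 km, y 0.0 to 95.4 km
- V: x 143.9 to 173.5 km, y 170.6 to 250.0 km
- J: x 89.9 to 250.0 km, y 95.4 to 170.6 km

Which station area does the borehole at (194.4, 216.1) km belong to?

The point has x = 194.4 and y = 216.1.
Only R satisfies 173.5 ≤ x ≤ 250.0 and 208.0 ≤ y ≤ 250.0.

R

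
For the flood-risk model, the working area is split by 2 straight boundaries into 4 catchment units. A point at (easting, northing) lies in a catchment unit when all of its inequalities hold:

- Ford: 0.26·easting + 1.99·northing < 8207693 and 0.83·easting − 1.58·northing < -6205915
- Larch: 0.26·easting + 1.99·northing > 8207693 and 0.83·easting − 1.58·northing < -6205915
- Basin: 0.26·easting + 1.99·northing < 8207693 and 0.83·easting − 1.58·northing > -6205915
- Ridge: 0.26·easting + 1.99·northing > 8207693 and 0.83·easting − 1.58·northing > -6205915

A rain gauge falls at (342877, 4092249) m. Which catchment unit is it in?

0.26·342877 + 1.99·4092249 = 8232723.530, which is > 8207693
0.83·342877 − 1.58·4092249 = -6181165.510, which is > -6205915
This sign pattern matches Ridge.

Ridge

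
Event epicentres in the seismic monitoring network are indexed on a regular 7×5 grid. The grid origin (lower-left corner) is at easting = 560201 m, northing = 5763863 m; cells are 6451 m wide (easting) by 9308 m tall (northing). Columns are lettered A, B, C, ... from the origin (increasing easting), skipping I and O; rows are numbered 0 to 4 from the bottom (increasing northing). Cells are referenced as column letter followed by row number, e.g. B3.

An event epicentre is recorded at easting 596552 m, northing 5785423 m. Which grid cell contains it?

F2

Column index: ⌊(596552 − 560201) / 6451⌋ = ⌊5.635⌋ = 5 → column F
Row offset from origin: ⌊(5785423 − 5763863) / 9308⌋ = ⌊2.316⌋ = 2 → row 2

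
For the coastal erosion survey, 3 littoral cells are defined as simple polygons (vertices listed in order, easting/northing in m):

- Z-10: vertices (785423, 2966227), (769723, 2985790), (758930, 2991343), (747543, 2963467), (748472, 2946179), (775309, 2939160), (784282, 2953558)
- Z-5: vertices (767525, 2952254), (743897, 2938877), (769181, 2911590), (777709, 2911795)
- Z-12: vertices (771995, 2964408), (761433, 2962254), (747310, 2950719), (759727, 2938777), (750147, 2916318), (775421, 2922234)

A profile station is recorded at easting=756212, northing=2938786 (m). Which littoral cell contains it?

Z-5

Cast a ray rightward from (756212, 2938786). For each polygon, the edges (by vertex number in listed order) whose endpoints lie on opposite sides of northing = 2938786, where each meets that height, and whether that is right or left of the point:
Z-10: no edge straddles that height → 0 crossings.
Z-5: 2–3 at easting≈743981.3 (left), 4–1 at easting≈770915.1 (right) → 1 crossing.
Z-12: 3–4 at easting≈759717.6 (right), 6–1 at easting≈774076.4 (right) → 2 crossings.
Only Z-5 has an odd count, so the point is inside Z-5.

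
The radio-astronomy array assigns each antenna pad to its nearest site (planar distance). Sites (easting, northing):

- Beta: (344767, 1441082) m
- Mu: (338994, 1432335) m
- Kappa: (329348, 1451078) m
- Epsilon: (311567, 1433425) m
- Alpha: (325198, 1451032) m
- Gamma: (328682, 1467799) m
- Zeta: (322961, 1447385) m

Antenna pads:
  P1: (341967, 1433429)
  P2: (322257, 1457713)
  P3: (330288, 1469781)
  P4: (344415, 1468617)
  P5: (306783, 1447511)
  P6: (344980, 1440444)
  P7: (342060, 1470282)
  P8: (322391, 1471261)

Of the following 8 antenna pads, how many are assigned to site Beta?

P1 → Mu
P2 → Alpha
P3 → Gamma
P4 → Gamma
P5 → Epsilon
P6 → Beta
P7 → Gamma
P8 → Gamma
1 of the 8 goes to Beta.

1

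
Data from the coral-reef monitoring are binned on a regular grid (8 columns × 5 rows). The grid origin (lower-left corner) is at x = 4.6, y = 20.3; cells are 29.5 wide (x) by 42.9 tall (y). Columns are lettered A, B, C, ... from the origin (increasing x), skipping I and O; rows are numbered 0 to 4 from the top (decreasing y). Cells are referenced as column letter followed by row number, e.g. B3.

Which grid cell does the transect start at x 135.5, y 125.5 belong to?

E2

Column index: ⌊(135.5 − 4.6) / 29.5⌋ = ⌊4.437⌋ = 4 → column E
Row offset from origin: ⌊(125.5 − 20.3) / 42.9⌋ = ⌊2.452⌋ = 2 → row 2 (counted from top)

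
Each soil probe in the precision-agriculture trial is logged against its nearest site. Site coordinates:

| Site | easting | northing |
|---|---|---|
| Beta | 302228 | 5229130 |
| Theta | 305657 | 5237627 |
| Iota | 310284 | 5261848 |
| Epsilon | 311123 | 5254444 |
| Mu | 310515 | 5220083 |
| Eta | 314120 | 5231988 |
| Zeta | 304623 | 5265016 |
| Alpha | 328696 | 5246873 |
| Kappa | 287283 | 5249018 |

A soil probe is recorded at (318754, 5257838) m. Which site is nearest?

Squared distances to each site:
Beta: 1097257940.000; Theta: 580015930.000; Iota: 87821000.000; Epsilon: 69751397.000; Mu: 1493321146.000; Eta: 689696456.000; Zeta: 251208845.000; Alpha: 219074589.000; Kappa: 1068216241.000.
Minimum at Epsilon.

Epsilon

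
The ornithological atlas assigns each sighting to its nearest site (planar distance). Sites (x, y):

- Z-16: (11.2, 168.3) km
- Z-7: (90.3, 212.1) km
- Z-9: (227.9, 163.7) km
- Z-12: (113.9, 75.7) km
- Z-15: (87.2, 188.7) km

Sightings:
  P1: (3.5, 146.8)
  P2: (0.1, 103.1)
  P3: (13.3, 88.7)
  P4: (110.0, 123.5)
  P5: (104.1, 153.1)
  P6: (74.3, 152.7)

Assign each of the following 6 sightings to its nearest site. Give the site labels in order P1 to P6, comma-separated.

P1 → Z-16 (d²=521.54)
P2 → Z-16 (d²=4374.25)
P3 → Z-16 (d²=6340.57)
P4 → Z-12 (d²=2300.05)
P5 → Z-15 (d²=1552.97)
P6 → Z-15 (d²=1462.41)

Z-16, Z-16, Z-16, Z-12, Z-15, Z-15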